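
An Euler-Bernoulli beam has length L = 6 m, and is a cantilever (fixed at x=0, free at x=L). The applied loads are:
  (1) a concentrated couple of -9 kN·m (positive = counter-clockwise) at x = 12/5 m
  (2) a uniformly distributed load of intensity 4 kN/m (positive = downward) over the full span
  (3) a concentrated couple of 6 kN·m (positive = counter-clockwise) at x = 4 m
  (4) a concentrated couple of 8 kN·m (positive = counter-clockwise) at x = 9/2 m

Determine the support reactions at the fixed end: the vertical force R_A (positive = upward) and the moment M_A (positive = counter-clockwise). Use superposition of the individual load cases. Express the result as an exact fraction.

Load 1 — applied couple M₀=-9 kN·m at a=12/5 m (b=L-a=18/5):
  R_A = 0 kN
  M_A = -M₀ = -(-9) = 9 kN·m
Load 2 — uniform load w=4 kN/m over full span:
  R_A = wL = 4·6 = 24 kN
  M_A = wL²/2 = 4·6²/2 = 72 kN·m
Load 3 — applied couple M₀=6 kN·m at a=4 m (b=L-a=2):
  R_A = 0 kN
  M_A = -M₀ = -6 kN·m
Load 4 — applied couple M₀=8 kN·m at a=9/2 m (b=L-a=3/2):
  R_A = 0 kN
  M_A = -M₀ = -8 kN·m
Superposition: R_A = 24 kN, M_A = 67 kN·m

R_A = 24 kN, M_A = 67 kN·m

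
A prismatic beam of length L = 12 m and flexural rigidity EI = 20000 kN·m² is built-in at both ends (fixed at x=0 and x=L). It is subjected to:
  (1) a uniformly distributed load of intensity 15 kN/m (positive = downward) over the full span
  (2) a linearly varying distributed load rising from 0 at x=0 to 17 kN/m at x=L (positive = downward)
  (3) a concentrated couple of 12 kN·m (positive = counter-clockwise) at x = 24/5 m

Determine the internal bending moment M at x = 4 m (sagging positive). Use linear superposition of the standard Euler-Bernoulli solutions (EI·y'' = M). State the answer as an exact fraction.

M(4) = 20252/225 kN·m

Load 1 — uniform load w=15 kN/m over full span:
  M_1 = wLx/2 - wL²/12 - wx²/2 = 15·12·4/2 - 15·12²/12 - 15·4²/2 = 60 kN·m
Load 2 — triangular load w₀=17 kN/m (0→w₀ over full span):
  M_2 = 3w₀Lx/20 - w₀L²/30 - w₀x³/(6L) = 3·17·12·4/20 - 17·12²/30 - 17·4³/(6·12) = 1156/45 kN·m
Load 3 — applied couple M₀=12 kN·m at a=24/5 m (b=L-a=36/5):
  M_3 = R_Ax - M_A  [x≤a] with R_A=36/25, M_A=36/25 = (36/25)·4 - (36/25) = 108/25 kN·m
Superposition: M = Σ M_i = 20252/225 kN·m ≈ 90.008889 kN·m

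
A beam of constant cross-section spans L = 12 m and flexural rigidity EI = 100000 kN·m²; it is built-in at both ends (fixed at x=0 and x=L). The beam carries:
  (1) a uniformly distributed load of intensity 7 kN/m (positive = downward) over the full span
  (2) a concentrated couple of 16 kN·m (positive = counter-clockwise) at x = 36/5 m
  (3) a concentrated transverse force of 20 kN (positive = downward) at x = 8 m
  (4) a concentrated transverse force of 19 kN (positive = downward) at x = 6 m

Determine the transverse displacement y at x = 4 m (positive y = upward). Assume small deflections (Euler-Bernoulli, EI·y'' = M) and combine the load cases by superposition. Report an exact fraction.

y(4) = -269693/50625000 m

Load 1 — uniform load w=7 kN/m over full span:
  y_1 = -wx²(L-x)²/(24EI) = -7·4²·(12-4)²/(24·100000) = -28/9375 m
Load 2 — applied couple M₀=16 kN·m at a=36/5 m (b=L-a=24/5):
  y_2 = (R_Ax³/6 - M_Ax²/2)/EI  [x≤a] with R_A=48/25, M_A=128/25 = ((48/25)·4³/6 - (128/25)·4²/2)/100000 = -16/78125 m
Load 3 — point force P=20 kN at a=8 m (b=L-a=4):
  y_3 = -Pb²x²(3aL-(3a+b)x)/(6L³EI)  [x≤a] = -20·4²·4²·(3·8·12-(3·8+4)·4)/(6·12³·100000) = -44/50625 m
Load 4 — point force P=19 kN at a=6 m (b=L-a=6):
  y_4 = -Pb²x²(3aL-(3a+b)x)/(6L³EI)  [x≤a] = -19·6²·4²·(3·6·12-(3·6+6)·4)/(6·12³·100000) = -19/15000 m
Superposition: y = Σ y_i = -269693/50625000 m ≈ -0.005327 m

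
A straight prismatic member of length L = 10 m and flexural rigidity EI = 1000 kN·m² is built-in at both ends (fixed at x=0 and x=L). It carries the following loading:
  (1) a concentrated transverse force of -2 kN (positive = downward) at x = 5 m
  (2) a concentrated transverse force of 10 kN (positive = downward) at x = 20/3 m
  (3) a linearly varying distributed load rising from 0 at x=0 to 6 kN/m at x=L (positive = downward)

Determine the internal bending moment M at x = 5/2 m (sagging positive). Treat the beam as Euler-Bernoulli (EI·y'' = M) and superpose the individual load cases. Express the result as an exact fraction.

Load 1 — point force P=-2 kN at a=5 m (b=L-a=5):
  M_1 = Pb²(3a+b)x/L³ - Pab²/L²  [x≤a] = (-2)·5²·(3·5+5)·(5/2)/10³ - (-2)·5·5²/10² = 0 kN·m
Load 2 — point force P=10 kN at a=20/3 m (b=L-a=10/3):
  M_2 = Pb²(3a+b)x/L³ - Pab²/L²  [x≤a] = 10·(10/3)²·(3·(20/3)+(10/3))·(5/2)/10³ - 10·(20/3)·(10/3)²/10² = -25/27 kN·m
Load 3 — triangular load w₀=6 kN/m (0→w₀ over full span):
  M_3 = 3w₀Lx/20 - w₀L²/30 - w₀x³/(6L) = 3·6·10·(5/2)/20 - 6·10²/30 - 6·(5/2)³/(6·10) = 15/16 kN·m
Superposition: M = Σ M_i = 5/432 kN·m ≈ 0.011574 kN·m

M(5/2) = 5/432 kN·m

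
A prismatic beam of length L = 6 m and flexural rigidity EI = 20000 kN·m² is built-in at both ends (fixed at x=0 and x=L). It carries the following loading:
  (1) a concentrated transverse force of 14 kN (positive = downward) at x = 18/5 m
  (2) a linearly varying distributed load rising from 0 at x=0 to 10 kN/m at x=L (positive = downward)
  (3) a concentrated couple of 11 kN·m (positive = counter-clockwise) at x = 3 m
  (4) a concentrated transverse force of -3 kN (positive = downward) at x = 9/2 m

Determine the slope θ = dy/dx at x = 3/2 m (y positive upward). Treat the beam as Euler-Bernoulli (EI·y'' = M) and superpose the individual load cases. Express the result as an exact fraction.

Load 1 — point force P=14 kN at a=18/5 m (b=L-a=12/5):
  θ_1 = -Pb²x(2aL-(3a+b)x)/(2L³EI)  [x≤a] = -14·(12/5)²·(3/2)·(2·(18/5)·6-(3·(18/5)+(12/5))·(3/2))/(2·6³·20000) = -819/2500000 rad
Load 2 — triangular load w₀=10 kN/m (0→w₀ over full span):
  θ_2 = -w₀(2x(L-x)(L-2x)(x+2L)+x²(L-x)²)/(120LEI) = -10·(2·(3/2)·(6-(3/2))·(6-2·(3/2))·((3/2)+2·6)+(3/2)²·(6-(3/2))²)/(120·6·20000) = -1053/2560000 rad
Load 3 — applied couple M₀=11 kN·m at a=3 m (b=L-a=3):
  θ_3 = (R_Ax²/2 - M_Ax)/EI  [x≤a] with R_A=11/4, M_A=11/4 = ((11/4)·(3/2)²/2 - (11/4)·(3/2))/20000 = -33/640000 rad
Load 4 — point force P=-3 kN at a=9/2 m (b=L-a=3/2):
  θ_4 = -Pb²x(2aL-(3a+b)x)/(2L³EI)  [x≤a] = -(-3)·(3/2)²·(3/2)·(2·(9/2)·6-(3·(9/2)+(3/2))·(3/2))/(2·6³·20000) = 189/5120000 rad
Superposition: θ = Σ θ_i = -482289/640000000 rad ≈ -0.000754 rad

θ(3/2) = -482289/640000000 rad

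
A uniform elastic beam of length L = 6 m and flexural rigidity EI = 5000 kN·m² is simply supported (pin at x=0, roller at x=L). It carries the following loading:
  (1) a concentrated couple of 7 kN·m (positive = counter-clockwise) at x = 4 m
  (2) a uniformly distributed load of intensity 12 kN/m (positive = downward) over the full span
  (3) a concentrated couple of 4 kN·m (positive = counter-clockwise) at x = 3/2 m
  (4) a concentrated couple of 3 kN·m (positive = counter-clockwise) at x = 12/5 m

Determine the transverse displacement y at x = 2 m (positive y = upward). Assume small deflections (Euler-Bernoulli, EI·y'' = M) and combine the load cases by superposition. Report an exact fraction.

y(2) = -39767/1125000 m

Load 1 — applied couple M₀=7 kN·m at a=4 m (b=L-a=2):
  y_1 = (M₀x³/(6L)+C₁x)/EI  [x≤a] with C₁=M₀(3b²-L²)/(6L)=-14/3 = (7·2³/(6·6)+(-14/3)·2)/5000 = -7/4500 m
Load 2 — uniform load w=12 kN/m over full span:
  y_2 = -wx(L³-2Lx²+x³)/(24EI) = -12·2·(6³-2·6·2²+2³)/(24·5000) = -22/625 m
Load 3 — applied couple M₀=4 kN·m at a=3/2 m (b=L-a=9/2):
  y_3 = (M₀x³/(6L)-M₀(x-a)²/2+C₁x)/EI  [x>a] with C₁=M₀(3b²-L²)/(6L)=11/4 = (4·2³/(6·6)-4·(2-(3/2))²/2+(11/4)·2)/5000 = 53/45000 m
Load 4 — applied couple M₀=3 kN·m at a=12/5 m (b=L-a=18/5):
  y_4 = (M₀x³/(6L)+C₁x)/EI  [x≤a] with C₁=M₀(3b²-L²)/(6L)=6/25 = (3·2³/(6·6)+(6/25)·2)/5000 = 43/187500 m
Superposition: y = Σ y_i = -39767/1125000 m ≈ -0.035348 m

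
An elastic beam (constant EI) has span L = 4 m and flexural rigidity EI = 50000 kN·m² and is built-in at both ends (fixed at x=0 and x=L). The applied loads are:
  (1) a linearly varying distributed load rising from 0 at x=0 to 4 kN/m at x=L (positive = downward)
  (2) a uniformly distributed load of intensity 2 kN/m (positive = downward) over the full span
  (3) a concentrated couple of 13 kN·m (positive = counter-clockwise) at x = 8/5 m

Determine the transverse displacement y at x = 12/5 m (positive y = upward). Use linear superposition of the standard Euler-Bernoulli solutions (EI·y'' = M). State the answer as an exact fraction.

Load 1 — triangular load w₀=4 kN/m (0→w₀ over full span):
  y_1 = -w₀x²(L-x)²(x+2L)/(120LEI) = -4·(12/5)²·(4-(12/5))²·((12/5)+2·4)/(120·4·50000) = -1248/48828125 m
Load 2 — uniform load w=2 kN/m over full span:
  y_2 = -wx²(L-x)²/(24EI) = -2·(12/5)²·(4-(12/5))²/(24·50000) = -48/1953125 m
Load 3 — applied couple M₀=13 kN·m at a=8/5 m (b=L-a=12/5):
  y_3 = (R_Ax³/6 - M_Ax²/2 - M₀(x-a)²/2)/EI  [x>a] with R_A=117/25, M_A=39/25 = ((117/25)·(12/5)³/6 - (39/25)·(12/5)²/2 - 13·((12/5)-(8/5))²/2)/50000 = 416/9765625 m
Superposition: y = Σ y_i = -368/48828125 m ≈ -0.000008 m

y(12/5) = -368/48828125 m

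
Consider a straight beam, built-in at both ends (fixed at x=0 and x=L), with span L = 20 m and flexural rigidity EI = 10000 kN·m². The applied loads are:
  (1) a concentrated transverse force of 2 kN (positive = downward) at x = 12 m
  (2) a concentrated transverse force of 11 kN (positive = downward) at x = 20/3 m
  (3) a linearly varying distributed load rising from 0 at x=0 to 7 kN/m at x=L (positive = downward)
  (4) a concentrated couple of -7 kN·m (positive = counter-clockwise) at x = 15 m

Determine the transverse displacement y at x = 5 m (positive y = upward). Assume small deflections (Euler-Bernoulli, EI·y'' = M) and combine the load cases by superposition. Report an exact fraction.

y(5) = -205313/2073600 m

Load 1 — point force P=2 kN at a=12 m (b=L-a=8):
  y_1 = -Pb²x²(3aL-(3a+b)x)/(6L³EI)  [x≤a] = -2·8²·5²·(3·12·20-(3·12+8)·5)/(6·20³·10000) = -1/300 m
Load 2 — point force P=11 kN at a=20/3 m (b=L-a=40/3):
  y_2 = -Pb²x²(3aL-(3a+b)x)/(6L³EI)  [x≤a] = -11·(40/3)²·5²·(3·(20/3)·20-(3·(20/3)+(40/3))·5)/(6·20³·10000) = -77/3240 m
Load 3 — triangular load w₀=7 kN/m (0→w₀ over full span):
  y_3 = -w₀x²(L-x)²(x+2L)/(120LEI) = -7·5²·(20-5)²·(5+2·20)/(120·20·10000) = -189/2560 m
Load 4 — applied couple M₀=-7 kN·m at a=15 m (b=L-a=5):
  y_4 = (R_Ax³/6 - M_Ax²/2)/EI  [x≤a] with R_A=-63/160, M_A=-35/16 = ((-63/160)·5³/6 - (-35/16)·5²/2)/10000 = 49/25600 m
Superposition: y = Σ y_i = -205313/2073600 m ≈ -0.099013 m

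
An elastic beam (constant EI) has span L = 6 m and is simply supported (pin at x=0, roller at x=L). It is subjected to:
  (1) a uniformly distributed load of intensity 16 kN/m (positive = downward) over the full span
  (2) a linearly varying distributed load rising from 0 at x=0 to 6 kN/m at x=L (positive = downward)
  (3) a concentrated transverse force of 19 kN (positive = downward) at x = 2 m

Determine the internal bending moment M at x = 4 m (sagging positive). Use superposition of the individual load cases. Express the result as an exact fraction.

Load 1 — uniform load w=16 kN/m over full span:
  M_1 = wx(L-x)/2 = 16·4·(6-4)/2 = 64 kN·m
Load 2 — triangular load w₀=6 kN/m (0→w₀ over full span):
  M_2 = w₀Lx/6 - w₀x³/(6L) = 6·6·4/6 - 6·4³/(6·6) = 40/3 kN·m
Load 3 — point force P=19 kN at a=2 m (b=L-a=4):
  M_3 = Pa(L-x)/L  [x>a] = 19·2·(6-4)/6 = 38/3 kN·m
Superposition: M = Σ M_i = 90 kN·m ≈ 90.000000 kN·m

M(4) = 90 kN·m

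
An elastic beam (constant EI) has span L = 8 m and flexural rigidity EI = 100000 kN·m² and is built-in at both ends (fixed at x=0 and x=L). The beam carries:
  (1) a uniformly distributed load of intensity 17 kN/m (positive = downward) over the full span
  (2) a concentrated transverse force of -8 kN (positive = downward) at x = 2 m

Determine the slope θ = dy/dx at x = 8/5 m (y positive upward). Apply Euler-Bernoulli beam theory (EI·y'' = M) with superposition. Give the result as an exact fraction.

θ(8/5) = -499/781250 rad

Load 1 — uniform load w=17 kN/m over full span:
  θ_1 = -wx(L-x)(L-2x)/(12EI) = -17·(8/5)·(8-(8/5))·(8-2·(8/5))/(12·100000) = -272/390625 rad
Load 2 — point force P=-8 kN at a=2 m (b=L-a=6):
  θ_2 = -Pb²x(2aL-(3a+b)x)/(2L³EI)  [x≤a] = -(-8)·6²·(8/5)·(2·2·8-(3·2+6)·(8/5))/(2·8³·100000) = 9/156250 rad
Superposition: θ = Σ θ_i = -499/781250 rad ≈ -0.000639 rad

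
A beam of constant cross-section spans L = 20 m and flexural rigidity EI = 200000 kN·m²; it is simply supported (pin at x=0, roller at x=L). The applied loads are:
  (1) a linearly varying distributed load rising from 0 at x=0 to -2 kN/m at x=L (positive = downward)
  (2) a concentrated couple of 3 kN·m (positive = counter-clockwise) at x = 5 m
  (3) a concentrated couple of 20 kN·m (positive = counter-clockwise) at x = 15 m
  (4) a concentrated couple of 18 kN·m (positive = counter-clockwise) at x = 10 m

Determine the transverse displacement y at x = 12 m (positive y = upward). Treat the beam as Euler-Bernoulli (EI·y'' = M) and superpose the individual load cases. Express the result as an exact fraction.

y(12) = 131557/15000000 m

Load 1 — triangular load w₀=-2 kN/m (0→w₀ over full span):
  y_1 = -w₀x(7L⁴-10L²x²+3x⁴)/(360LEI) = -(-2)·12·(7·20⁴-10·20²·12²+3·12⁴)/(360·20·200000) = 2368/234375 m
Load 2 — applied couple M₀=3 kN·m at a=5 m (b=L-a=15):
  y_2 = (M₀x³/(6L)-M₀(x-a)²/2+C₁x)/EI  [x>a] with C₁=M₀(3b²-L²)/(6L)=55/8 = (3·12³/(6·20)-3·(12-5)²/2+(55/8)·12)/200000 = 261/1000000 m
Load 3 — applied couple M₀=20 kN·m at a=15 m (b=L-a=5):
  y_3 = (M₀x³/(6L)+C₁x)/EI  [x≤a] with C₁=M₀(3b²-L²)/(6L)=-325/6 = (20·12³/(6·20)+(-325/6)·12)/200000 = -181/100000 m
Load 4 — applied couple M₀=18 kN·m at a=10 m (b=L-a=10):
  y_4 = (M₀x³/(6L)-M₀(x-a)²/2+C₁x)/EI  [x>a] with C₁=M₀(3b²-L²)/(6L)=-15 = (18·12³/(6·20)-18·(12-10)²/2+(-15)·12)/200000 = 27/125000 m
Superposition: y = Σ y_i = 131557/15000000 m ≈ 0.008770 m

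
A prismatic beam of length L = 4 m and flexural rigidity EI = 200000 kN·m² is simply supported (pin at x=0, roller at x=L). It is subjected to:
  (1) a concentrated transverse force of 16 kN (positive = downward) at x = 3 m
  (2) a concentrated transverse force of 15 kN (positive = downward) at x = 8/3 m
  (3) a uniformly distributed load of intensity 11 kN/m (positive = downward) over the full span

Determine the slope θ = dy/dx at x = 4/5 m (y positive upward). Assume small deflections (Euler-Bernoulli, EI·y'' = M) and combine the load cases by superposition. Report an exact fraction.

Load 1 — point force P=16 kN at a=3 m (b=L-a=1):
  θ_1 = -Pb(L²-b²-3x²)/(6LEI)  [x≤a] = -16·1·(4²-1²-3·(4/5)²)/(6·4·200000) = -109/2500000 rad
Load 2 — point force P=15 kN at a=8/3 m (b=L-a=4/3):
  θ_2 = -Pb(L²-b²-3x²)/(6LEI)  [x≤a] = -15·(4/3)·(4²-(4/3)²-3·(4/5)²)/(6·4·200000) = -173/3375000 rad
Load 3 — uniform load w=11 kN/m over full span:
  θ_3 = -w(L³-6Lx²+4x³)/(24EI) = -11·(4³-6·4·(4/5)²+4·(4/5)³)/(24·200000) = -363/3125000 rad
Superposition: θ = Σ θ_i = -71219/337500000 rad ≈ -0.000211 rad

θ(4/5) = -71219/337500000 rad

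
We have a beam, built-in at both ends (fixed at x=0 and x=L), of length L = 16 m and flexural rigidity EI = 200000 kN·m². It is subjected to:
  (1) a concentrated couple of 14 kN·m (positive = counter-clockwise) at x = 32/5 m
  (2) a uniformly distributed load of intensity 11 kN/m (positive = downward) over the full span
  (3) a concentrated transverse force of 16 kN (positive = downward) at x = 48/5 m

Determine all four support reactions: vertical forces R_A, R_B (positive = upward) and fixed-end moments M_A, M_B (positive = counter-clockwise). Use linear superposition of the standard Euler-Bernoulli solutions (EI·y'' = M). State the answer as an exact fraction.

R_A = 23723/250 kN, M_A = 97846/375 kN·m, R_B = 24277/250 kN, M_B = -100144/375 kN·m

Load 1 — applied couple M₀=14 kN·m at a=32/5 m (b=L-a=48/5):
  R_A = 6M₀ab/L³ = 6·14·(32/5)·(48/5)/16³ = 63/50 kN
  M_A = M₀b(2a-b)/L² = 14·(48/5)·(2·(32/5)-(48/5))/16² = 42/25 kN·m
  R_B = -6M₀ab/L³ = -6·14·(32/5)·(48/5)/16³ = -63/50 kN
  M_B = M₀a(2b-a)/L² = 14·(32/5)·(2·(48/5)-(32/5))/16² = 112/25 kN·m
Load 2 — uniform load w=11 kN/m over full span:
  R_A = wL/2 = 11·16/2 = 88 kN
  M_A = wL²/12 = 11·16²/12 = 704/3 kN·m
  R_B = wL/2 = 11·16/2 = 88 kN
  M_B = -wL²/12 = -11·16²/12 = -704/3 kN·m
Load 3 — point force P=16 kN at a=48/5 m (b=L-a=32/5):
  R_A = Pb²(3a+b)/L³ = 16·(32/5)²·(3·(48/5)+(32/5))/16³ = 704/125 kN
  M_A = Pab²/L² = 16·(48/5)·(32/5)²/16² = 3072/125 kN·m
  R_B = Pa²(a+3b)/L³ = 16·(48/5)²·((48/5)+3·(32/5))/16³ = 1296/125 kN
  M_B = -Pa²b/L² = -16·(48/5)²·(32/5)/16² = -4608/125 kN·m
Superposition: R_A = 23723/250 kN, M_A = 97846/375 kN·m, R_B = 24277/250 kN, M_B = -100144/375 kN·m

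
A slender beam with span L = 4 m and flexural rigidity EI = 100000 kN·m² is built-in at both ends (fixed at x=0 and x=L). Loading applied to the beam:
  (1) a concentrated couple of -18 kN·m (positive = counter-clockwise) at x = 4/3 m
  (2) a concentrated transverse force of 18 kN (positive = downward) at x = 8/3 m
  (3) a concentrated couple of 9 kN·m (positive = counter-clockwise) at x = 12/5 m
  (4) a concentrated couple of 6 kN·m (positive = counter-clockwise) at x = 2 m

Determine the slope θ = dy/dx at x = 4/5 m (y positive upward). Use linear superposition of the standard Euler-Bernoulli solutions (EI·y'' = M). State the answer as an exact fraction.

θ(4/5) = -3019/46875000 rad

Load 1 — applied couple M₀=-18 kN·m at a=4/3 m (b=L-a=8/3):
  θ_1 = (R_Ax²/2 - M_Ax)/EI  [x≤a] with R_A=-6, M_A=0 = ((-6)·(4/5)²/2 - 0·(4/5))/100000 = -3/156250 rad
Load 2 — point force P=18 kN at a=8/3 m (b=L-a=4/3):
  θ_2 = -Pb²x(2aL-(3a+b)x)/(2L³EI)  [x≤a] = -18·(4/3)²·(4/5)·(2·(8/3)·4-(3·(8/3)+(4/3))·(4/5))/(2·4³·100000) = -13/468750 rad
Load 3 — applied couple M₀=9 kN·m at a=12/5 m (b=L-a=8/5):
  θ_3 = (R_Ax²/2 - M_Ax)/EI  [x≤a] with R_A=81/25, M_A=72/25 = ((81/25)·(4/5)²/2 - (72/25)·(4/5))/100000 = -99/7812500 rad
Load 4 — applied couple M₀=6 kN·m at a=2 m (b=L-a=2):
  θ_4 = (R_Ax²/2 - M_Ax)/EI  [x≤a] with R_A=9/4, M_A=3/2 = ((9/4)·(4/5)²/2 - (3/2)·(4/5))/100000 = -3/625000 rad
Superposition: θ = Σ θ_i = -3019/46875000 rad ≈ -0.000064 rad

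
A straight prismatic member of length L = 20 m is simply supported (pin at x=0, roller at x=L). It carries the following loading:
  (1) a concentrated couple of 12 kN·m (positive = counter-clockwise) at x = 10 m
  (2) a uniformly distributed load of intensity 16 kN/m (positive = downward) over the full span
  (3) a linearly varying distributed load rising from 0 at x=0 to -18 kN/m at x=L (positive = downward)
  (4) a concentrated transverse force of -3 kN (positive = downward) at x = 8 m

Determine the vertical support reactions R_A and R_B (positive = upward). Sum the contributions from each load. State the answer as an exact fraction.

Load 1 — applied couple M₀=12 kN·m at a=10 m (b=L-a=10):
  R_A = M₀/L = 12/20 = 3/5 kN
  R_B = -M₀/L = -12/20 = -3/5 kN
Load 2 — uniform load w=16 kN/m over full span:
  R_A = wL/2 = 16·20/2 = 160 kN
  R_B = wL/2 = 16·20/2 = 160 kN
Load 3 — triangular load w₀=-18 kN/m (0→w₀ over full span):
  R_A = w₀L/6 = (-18)·20/6 = -60 kN
  R_B = w₀L/3 = (-18)·20/3 = -120 kN
Load 4 — point force P=-3 kN at a=8 m (b=L-a=12):
  R_A = Pb/L = (-3)·12/20 = -9/5 kN
  R_B = Pa/L = (-3)·8/20 = -6/5 kN
Superposition: R_A = 494/5 kN, R_B = 191/5 kN

R_A = 494/5 kN, R_B = 191/5 kN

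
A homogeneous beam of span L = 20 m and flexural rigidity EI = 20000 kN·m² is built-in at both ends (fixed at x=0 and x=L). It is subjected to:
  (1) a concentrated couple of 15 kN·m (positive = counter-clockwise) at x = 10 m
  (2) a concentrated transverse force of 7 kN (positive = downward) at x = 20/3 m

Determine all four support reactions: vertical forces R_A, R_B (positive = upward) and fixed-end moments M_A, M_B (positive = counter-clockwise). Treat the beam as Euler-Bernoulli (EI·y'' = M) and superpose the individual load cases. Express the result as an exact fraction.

R_A = 1363/216 kN, M_A = 2645/108 kN·m, R_B = 149/216 kN, M_B = -715/108 kN·m

Load 1 — applied couple M₀=15 kN·m at a=10 m (b=L-a=10):
  R_A = 6M₀ab/L³ = 6·15·10·10/20³ = 9/8 kN
  M_A = M₀b(2a-b)/L² = 15·10·(2·10-10)/20² = 15/4 kN·m
  R_B = -6M₀ab/L³ = -6·15·10·10/20³ = -9/8 kN
  M_B = M₀a(2b-a)/L² = 15·10·(2·10-10)/20² = 15/4 kN·m
Load 2 — point force P=7 kN at a=20/3 m (b=L-a=40/3):
  R_A = Pb²(3a+b)/L³ = 7·(40/3)²·(3·(20/3)+(40/3))/20³ = 140/27 kN
  M_A = Pab²/L² = 7·(20/3)·(40/3)²/20² = 560/27 kN·m
  R_B = Pa²(a+3b)/L³ = 7·(20/3)²·((20/3)+3·(40/3))/20³ = 49/27 kN
  M_B = -Pa²b/L² = -7·(20/3)²·(40/3)/20² = -280/27 kN·m
Superposition: R_A = 1363/216 kN, M_A = 2645/108 kN·m, R_B = 149/216 kN, M_B = -715/108 kN·m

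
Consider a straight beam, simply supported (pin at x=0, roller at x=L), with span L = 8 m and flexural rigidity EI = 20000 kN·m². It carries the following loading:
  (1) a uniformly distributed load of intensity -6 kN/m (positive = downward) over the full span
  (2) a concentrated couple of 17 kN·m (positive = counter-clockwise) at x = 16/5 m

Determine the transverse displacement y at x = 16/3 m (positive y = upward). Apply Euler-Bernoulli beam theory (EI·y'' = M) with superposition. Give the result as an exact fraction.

Load 1 — uniform load w=-6 kN/m over full span:
  y_1 = -wx(L³-2Lx²+x³)/(24EI) = -(-6)·(16/3)·(8³-2·8·(16/3)²+(16/3)³)/(24·20000) = 704/50625 m
Load 2 — applied couple M₀=17 kN·m at a=16/5 m (b=L-a=24/5):
  y_2 = (M₀x³/(6L)-M₀(x-a)²/2+C₁x)/EI  [x>a] with C₁=M₀(3b²-L²)/(6L)=136/75 = (17·(16/3)³/(6·8)-17·((16/3)-(16/5))²/2+(136/75)·(16/3))/20000 = 1564/1265625 m
Superposition: y = Σ y_i = 6388/421875 m ≈ 0.015142 m

y(16/3) = 6388/421875 m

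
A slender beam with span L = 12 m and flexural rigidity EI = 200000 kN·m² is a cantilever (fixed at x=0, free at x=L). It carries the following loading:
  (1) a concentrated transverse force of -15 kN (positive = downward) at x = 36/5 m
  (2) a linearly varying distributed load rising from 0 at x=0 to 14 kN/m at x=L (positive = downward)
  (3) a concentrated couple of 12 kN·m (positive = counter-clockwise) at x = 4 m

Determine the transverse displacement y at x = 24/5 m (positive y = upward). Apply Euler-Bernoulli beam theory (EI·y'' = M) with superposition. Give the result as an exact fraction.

Load 1 — point force P=-15 kN at a=36/5 m (b=L-a=24/5):
  y_1 = -Px²(3a-x)/(6EI)  [x≤a] = -(-15)·(24/5)²·(3·(36/5)-(24/5))/(6·200000) = 378/78125 m
Load 2 — triangular load w₀=14 kN/m (0→w₀ over full span):
  y_2 = (w₀Lx³/12-w₀L²x²/6-w₀x⁵/(120L))/EI = (14·12·(24/5)³/12-14·12²·(24/5)²/6-14·(24/5)⁵/(120·12))/200000 = -1518048/48828125 m
Load 3 — applied couple M₀=12 kN·m at a=4 m (b=L-a=8):
  y_3 = M₀a(2x-a)/(2EI)  [x>a] = 12·4·(2·(24/5)-4)/(2·200000) = 21/31250 m
Superposition: y = Σ y_i = -2497971/97656250 m ≈ -0.025579 m

y(24/5) = -2497971/97656250 m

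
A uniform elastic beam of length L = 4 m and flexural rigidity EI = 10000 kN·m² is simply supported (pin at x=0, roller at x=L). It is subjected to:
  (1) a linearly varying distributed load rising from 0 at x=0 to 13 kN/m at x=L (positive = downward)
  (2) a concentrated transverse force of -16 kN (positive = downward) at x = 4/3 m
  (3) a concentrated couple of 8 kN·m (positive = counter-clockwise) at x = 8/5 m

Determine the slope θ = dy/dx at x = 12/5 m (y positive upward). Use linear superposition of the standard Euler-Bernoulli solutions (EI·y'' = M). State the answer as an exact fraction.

θ(12/5) = -5503/31640625 rad

Load 1 — triangular load w₀=13 kN/m (0→w₀ over full span):
  θ_1 = -w₀(7L⁴-30L²x²+15x⁴)/(360LEI) = -13·(7·4⁴-30·4²·(12/5)²+15·(12/5)⁴)/(360·4·10000) = 1508/3515625 rad
Load 2 — point force P=-16 kN at a=4/3 m (b=L-a=8/3):
  θ_2 = -Pa(2L²-6Lx+3x²+a²)/(6LEI)  [x>a] = -(-16)·(4/3)·(2·4²-6·4·(12/5)+3·(12/5)²+(4/3)²)/(6·4·10000) = -736/1265625 rad
Load 3 — applied couple M₀=8 kN·m at a=8/5 m (b=L-a=12/5):
  θ_3 = (M₀x²/(2L)-M₀(x-a)+C₁)/EI  [x>a] with C₁=M₀(3b²-L²)/(6L)=32/75 = (8·(12/5)²/(2·4)-8·((12/5)-(8/5))+(32/75))/10000 = -1/46875 rad
Superposition: θ = Σ θ_i = -5503/31640625 rad ≈ -0.000174 rad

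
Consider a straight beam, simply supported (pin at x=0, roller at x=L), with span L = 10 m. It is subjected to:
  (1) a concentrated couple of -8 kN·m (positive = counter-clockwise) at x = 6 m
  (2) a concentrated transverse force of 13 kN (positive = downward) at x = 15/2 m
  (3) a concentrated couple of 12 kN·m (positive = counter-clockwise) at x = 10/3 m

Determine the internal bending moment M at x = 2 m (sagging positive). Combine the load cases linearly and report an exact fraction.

Load 1 — applied couple M₀=-8 kN·m at a=6 m (b=L-a=4):
  M_1 = M₀x/L  [x≤a] = (-8)·2/10 = -8/5 kN·m
Load 2 — point force P=13 kN at a=15/2 m (b=L-a=5/2):
  M_2 = Pbx/L  [x≤a] = 13·(5/2)·2/10 = 13/2 kN·m
Load 3 — applied couple M₀=12 kN·m at a=10/3 m (b=L-a=20/3):
  M_3 = M₀x/L  [x≤a] = 12·2/10 = 12/5 kN·m
Superposition: M = Σ M_i = 73/10 kN·m ≈ 7.300000 kN·m

M(2) = 73/10 kN·m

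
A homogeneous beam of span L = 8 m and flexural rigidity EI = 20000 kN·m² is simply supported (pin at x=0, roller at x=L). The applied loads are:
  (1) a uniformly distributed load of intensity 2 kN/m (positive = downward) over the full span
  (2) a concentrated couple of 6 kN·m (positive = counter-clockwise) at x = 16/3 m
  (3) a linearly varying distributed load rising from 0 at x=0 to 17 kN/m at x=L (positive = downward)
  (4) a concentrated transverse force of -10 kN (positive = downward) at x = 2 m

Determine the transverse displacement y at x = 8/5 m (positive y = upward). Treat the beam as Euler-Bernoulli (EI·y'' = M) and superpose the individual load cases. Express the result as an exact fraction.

y(8/5) = -1617163/117187500 m

Load 1 — uniform load w=2 kN/m over full span:
  y_1 = -wx(L³-2Lx²+x³)/(24EI) = -2·(8/5)·(8³-2·8·(8/5)²+(8/5)³)/(24·20000) = -3712/1171875 m
Load 2 — applied couple M₀=6 kN·m at a=16/3 m (b=L-a=8/3):
  y_2 = (M₀x³/(6L)+C₁x)/EI  [x≤a] with C₁=M₀(3b²-L²)/(6L)=-16/3 = (6·(8/5)³/(6·8)+(-16/3)·(8/5))/20000 = -94/234375 m
Load 3 — triangular load w₀=17 kN/m (0→w₀ over full span):
  y_3 = -w₀x(7L⁴-10L²x²+3x⁴)/(360LEI) = -17·(8/5)·(7·8⁴-10·8²·(8/5)²+3·(8/5)⁴)/(360·8·20000) = -374272/29296875 m
Load 4 — point force P=-10 kN at a=2 m (b=L-a=6):
  y_4 = -Pbx(L²-b²-x²)/(6LEI)  [x≤a] = -(-10)·6·(8/5)·(8²-6²-(8/5)²)/(6·8·20000) = 159/62500 m
Superposition: y = Σ y_i = -1617163/117187500 m ≈ -0.013800 m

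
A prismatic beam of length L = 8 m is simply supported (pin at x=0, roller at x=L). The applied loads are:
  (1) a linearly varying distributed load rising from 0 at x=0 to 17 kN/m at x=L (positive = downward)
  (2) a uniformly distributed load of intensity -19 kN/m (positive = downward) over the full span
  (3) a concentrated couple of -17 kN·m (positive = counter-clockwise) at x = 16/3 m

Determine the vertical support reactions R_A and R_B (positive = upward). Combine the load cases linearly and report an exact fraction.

Load 1 — triangular load w₀=17 kN/m (0→w₀ over full span):
  R_A = w₀L/6 = 17·8/6 = 68/3 kN
  R_B = w₀L/3 = 17·8/3 = 136/3 kN
Load 2 — uniform load w=-19 kN/m over full span:
  R_A = wL/2 = (-19)·8/2 = -76 kN
  R_B = wL/2 = (-19)·8/2 = -76 kN
Load 3 — applied couple M₀=-17 kN·m at a=16/3 m (b=L-a=8/3):
  R_A = M₀/L = (-17)/8 = -17/8 kN
  R_B = -M₀/L = -(-17)/8 = 17/8 kN
Superposition: R_A = -1331/24 kN, R_B = -685/24 kN

R_A = -1331/24 kN, R_B = -685/24 kN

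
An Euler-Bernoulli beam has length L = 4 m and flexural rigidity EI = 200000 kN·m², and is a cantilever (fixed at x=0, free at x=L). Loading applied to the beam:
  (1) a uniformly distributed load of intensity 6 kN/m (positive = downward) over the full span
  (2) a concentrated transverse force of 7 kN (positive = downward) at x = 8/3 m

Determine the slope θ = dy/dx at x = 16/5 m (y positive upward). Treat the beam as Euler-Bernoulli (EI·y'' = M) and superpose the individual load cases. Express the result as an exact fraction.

θ(16/5) = -3107/7031250 rad

Load 1 — uniform load w=6 kN/m over full span:
  θ_1 = -wx(x²-3Lx+3L²)/(6EI) = -6·(16/5)·((16/5)²-3·4·(16/5)+3·4²)/(6·200000) = -124/390625 rad
Load 2 — point force P=7 kN at a=8/3 m (b=L-a=4/3):
  θ_2 = -Pa²/(2EI)  [x>a] = -7·(8/3)²/(2·200000) = -7/56250 rad
Superposition: θ = Σ θ_i = -3107/7031250 rad ≈ -0.000442 rad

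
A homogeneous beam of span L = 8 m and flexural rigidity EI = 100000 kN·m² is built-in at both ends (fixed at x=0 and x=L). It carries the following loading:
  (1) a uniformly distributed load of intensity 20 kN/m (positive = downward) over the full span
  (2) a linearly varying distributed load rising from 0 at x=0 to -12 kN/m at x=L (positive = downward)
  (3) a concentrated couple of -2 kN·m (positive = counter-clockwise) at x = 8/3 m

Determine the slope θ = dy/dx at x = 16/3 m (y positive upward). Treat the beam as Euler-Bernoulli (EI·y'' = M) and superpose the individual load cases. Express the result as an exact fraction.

Load 1 — uniform load w=20 kN/m over full span:
  θ_1 = -wx(L-x)(L-2x)/(12EI) = -20·(16/3)·(8-(16/3))·(8-2·(16/3))/(12·100000) = 32/50625 rad
Load 2 — triangular load w₀=-12 kN/m (0→w₀ over full span):
  θ_2 = -w₀(2x(L-x)(L-2x)(x+2L)+x²(L-x)²)/(120LEI) = -(-12)·(2·(16/3)·(8-(16/3))·(8-2·(16/3))·((16/3)+2·8)+(16/3)²·(8-(16/3))²)/(120·8·100000) = -224/1265625 rad
Load 3 — applied couple M₀=-2 kN·m at a=8/3 m (b=L-a=16/3):
  θ_3 = (R_Ax²/2 - M_Ax - M₀(x-a))/EI  [x>a] with R_A=-1/3, M_A=0 = ((-1/3)·(16/3)²/2 - 0·(16/3) - (-2)·((16/3)-(8/3)))/100000 = 1/168750 rad
Superposition: θ = Σ θ_i = 389/843750 rad ≈ 0.000461 rad

θ(16/3) = 389/843750 rad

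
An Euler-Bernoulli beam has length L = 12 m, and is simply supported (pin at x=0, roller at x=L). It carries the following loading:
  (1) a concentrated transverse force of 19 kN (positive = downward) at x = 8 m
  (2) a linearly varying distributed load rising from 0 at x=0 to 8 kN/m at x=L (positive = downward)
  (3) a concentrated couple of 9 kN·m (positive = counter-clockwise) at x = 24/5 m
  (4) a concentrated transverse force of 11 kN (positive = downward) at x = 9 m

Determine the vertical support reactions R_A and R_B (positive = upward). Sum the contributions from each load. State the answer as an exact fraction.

Load 1 — point force P=19 kN at a=8 m (b=L-a=4):
  R_A = Pb/L = 19·4/12 = 19/3 kN
  R_B = Pa/L = 19·8/12 = 38/3 kN
Load 2 — triangular load w₀=8 kN/m (0→w₀ over full span):
  R_A = w₀L/6 = 8·12/6 = 16 kN
  R_B = w₀L/3 = 8·12/3 = 32 kN
Load 3 — applied couple M₀=9 kN·m at a=24/5 m (b=L-a=36/5):
  R_A = M₀/L = 9/12 = 3/4 kN
  R_B = -M₀/L = -9/12 = -3/4 kN
Load 4 — point force P=11 kN at a=9 m (b=L-a=3):
  R_A = Pb/L = 11·3/12 = 11/4 kN
  R_B = Pa/L = 11·9/12 = 33/4 kN
Superposition: R_A = 155/6 kN, R_B = 313/6 kN

R_A = 155/6 kN, R_B = 313/6 kN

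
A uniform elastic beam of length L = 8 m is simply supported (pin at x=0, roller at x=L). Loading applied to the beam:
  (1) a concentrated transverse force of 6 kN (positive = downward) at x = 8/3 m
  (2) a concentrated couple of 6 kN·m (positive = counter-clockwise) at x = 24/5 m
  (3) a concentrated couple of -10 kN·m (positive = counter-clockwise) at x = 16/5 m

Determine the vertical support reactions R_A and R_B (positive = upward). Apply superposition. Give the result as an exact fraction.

Load 1 — point force P=6 kN at a=8/3 m (b=L-a=16/3):
  R_A = Pb/L = 6·(16/3)/8 = 4 kN
  R_B = Pa/L = 6·(8/3)/8 = 2 kN
Load 2 — applied couple M₀=6 kN·m at a=24/5 m (b=L-a=16/5):
  R_A = M₀/L = 6/8 = 3/4 kN
  R_B = -M₀/L = -6/8 = -3/4 kN
Load 3 — applied couple M₀=-10 kN·m at a=16/5 m (b=L-a=24/5):
  R_A = M₀/L = (-10)/8 = -5/4 kN
  R_B = -M₀/L = -(-10)/8 = 5/4 kN
Superposition: R_A = 7/2 kN, R_B = 5/2 kN

R_A = 7/2 kN, R_B = 5/2 kN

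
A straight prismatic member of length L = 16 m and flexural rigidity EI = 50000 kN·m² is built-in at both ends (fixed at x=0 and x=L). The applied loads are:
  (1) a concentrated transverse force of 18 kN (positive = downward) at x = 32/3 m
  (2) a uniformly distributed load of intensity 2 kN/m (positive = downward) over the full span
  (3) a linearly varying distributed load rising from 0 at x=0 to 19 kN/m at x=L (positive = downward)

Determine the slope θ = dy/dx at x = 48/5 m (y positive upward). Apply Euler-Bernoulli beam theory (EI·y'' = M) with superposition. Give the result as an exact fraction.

Load 1 — point force P=18 kN at a=32/3 m (b=L-a=16/3):
  θ_1 = -Pb²x(2aL-(3a+b)x)/(2L³EI)  [x≤a] = -18·(16/3)²·(48/5)·(2·(32/3)·16-(3·(32/3)+(16/3))·(48/5))/(2·16³·50000) = 16/78125 rad
Load 2 — uniform load w=2 kN/m over full span:
  θ_2 = -wx(L-x)(L-2x)/(12EI) = -2·(48/5)·(16-(48/5))·(16-2·(48/5))/(12·50000) = 256/390625 rad
Load 3 — triangular load w₀=19 kN/m (0→w₀ over full span):
  θ_3 = -w₀(2x(L-x)(L-2x)(x+2L)+x²(L-x)²)/(120LEI) = -19·(2·(48/5)·(16-(48/5))·(16-2·(48/5))·((48/5)+2·16)+(48/5)²·(16-(48/5))²)/(120·16·50000) = 4864/1953125 rad
Superposition: θ = Σ θ_i = 6544/1953125 rad ≈ 0.003351 rad

θ(48/5) = 6544/1953125 rad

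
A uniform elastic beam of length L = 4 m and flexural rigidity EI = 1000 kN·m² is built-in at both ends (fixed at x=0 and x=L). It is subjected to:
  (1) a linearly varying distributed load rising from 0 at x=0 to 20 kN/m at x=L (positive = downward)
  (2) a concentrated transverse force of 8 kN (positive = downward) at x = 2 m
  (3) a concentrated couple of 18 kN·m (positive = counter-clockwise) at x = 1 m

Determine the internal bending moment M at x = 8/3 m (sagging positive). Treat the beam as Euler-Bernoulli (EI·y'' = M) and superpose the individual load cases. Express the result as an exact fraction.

M(8/3) = 3719/648 kN·m

Load 1 — triangular load w₀=20 kN/m (0→w₀ over full span):
  M_1 = 3w₀Lx/20 - w₀L²/30 - w₀x³/(6L) = 3·20·4·(8/3)/20 - 20·4²/30 - 20·(8/3)³/(6·4) = 448/81 kN·m
Load 2 — point force P=8 kN at a=2 m (b=L-a=2):
  M_2 = Pa²(a+3b)(L-x)/L³ - Pa²b/L²  [x>a] = 8·2²·(2+3·2)·(4-(8/3))/4³ - 8·2²·2/4² = 4/3 kN·m
Load 3 — applied couple M₀=18 kN·m at a=1 m (b=L-a=3):
  M_3 = R_Ax - M_A - M₀  [x>a] with R_A=81/16, M_A=-27/8 = (81/16)·(8/3) - (-27/8) - 18 = -9/8 kN·m
Superposition: M = Σ M_i = 3719/648 kN·m ≈ 5.739198 kN·m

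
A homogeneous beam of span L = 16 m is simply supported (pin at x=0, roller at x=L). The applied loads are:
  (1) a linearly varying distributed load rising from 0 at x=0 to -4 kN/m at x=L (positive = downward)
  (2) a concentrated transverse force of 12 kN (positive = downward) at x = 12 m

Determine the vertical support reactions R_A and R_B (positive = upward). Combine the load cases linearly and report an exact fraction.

Load 1 — triangular load w₀=-4 kN/m (0→w₀ over full span):
  R_A = w₀L/6 = (-4)·16/6 = -32/3 kN
  R_B = w₀L/3 = (-4)·16/3 = -64/3 kN
Load 2 — point force P=12 kN at a=12 m (b=L-a=4):
  R_A = Pb/L = 12·4/16 = 3 kN
  R_B = Pa/L = 12·12/16 = 9 kN
Superposition: R_A = -23/3 kN, R_B = -37/3 kN

R_A = -23/3 kN, R_B = -37/3 kN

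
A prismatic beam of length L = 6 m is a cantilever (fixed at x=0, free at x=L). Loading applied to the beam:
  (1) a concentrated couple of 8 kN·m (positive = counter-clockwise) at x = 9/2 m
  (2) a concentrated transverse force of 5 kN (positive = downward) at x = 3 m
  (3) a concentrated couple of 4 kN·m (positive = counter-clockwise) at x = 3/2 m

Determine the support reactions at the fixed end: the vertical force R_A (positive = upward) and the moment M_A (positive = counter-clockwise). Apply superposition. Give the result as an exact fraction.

Load 1 — applied couple M₀=8 kN·m at a=9/2 m (b=L-a=3/2):
  R_A = 0 kN
  M_A = -M₀ = -8 kN·m
Load 2 — point force P=5 kN at a=3 m (b=L-a=3):
  R_A = P = 5 kN
  M_A = Pa = 5·3 = 15 kN·m
Load 3 — applied couple M₀=4 kN·m at a=3/2 m (b=L-a=9/2):
  R_A = 0 kN
  M_A = -M₀ = -4 kN·m
Superposition: R_A = 5 kN, M_A = 3 kN·m

R_A = 5 kN, M_A = 3 kN·m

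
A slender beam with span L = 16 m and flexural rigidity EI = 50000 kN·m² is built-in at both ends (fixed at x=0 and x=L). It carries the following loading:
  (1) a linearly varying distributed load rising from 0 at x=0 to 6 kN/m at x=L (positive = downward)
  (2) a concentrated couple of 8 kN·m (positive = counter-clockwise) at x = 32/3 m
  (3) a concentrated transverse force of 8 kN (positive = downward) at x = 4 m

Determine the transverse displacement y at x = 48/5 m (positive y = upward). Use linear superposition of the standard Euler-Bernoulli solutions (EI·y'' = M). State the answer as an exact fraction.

y(48/5) = -1709696/146484375 m

Load 1 — triangular load w₀=6 kN/m (0→w₀ over full span):
  y_1 = -w₀x²(L-x)²(x+2L)/(120LEI) = -6·(48/5)²·(16-(48/5))²·((48/5)+2·16)/(120·16·50000) = -479232/48828125 m
Load 2 — applied couple M₀=8 kN·m at a=32/3 m (b=L-a=16/3):
  y_2 = (R_Ax³/6 - M_Ax²/2)/EI  [x≤a] with R_A=2/3, M_A=8/3 = ((2/3)·(48/5)³/6 - (8/3)·(48/5)²/2)/50000 = -192/390625 m
Load 3 — point force P=8 kN at a=4 m (b=L-a=12):
  y_3 = -Pa²(L-x)²(3bL-(3b+a)(L-x))/(6L³EI)  [x>a] = -8·4²·(16-(48/5))²·(3·12·16-(3·12+4)·(16-(48/5)))/(6·16³·50000) = -64/46875 m
Superposition: y = Σ y_i = -1709696/146484375 m ≈ -0.011672 m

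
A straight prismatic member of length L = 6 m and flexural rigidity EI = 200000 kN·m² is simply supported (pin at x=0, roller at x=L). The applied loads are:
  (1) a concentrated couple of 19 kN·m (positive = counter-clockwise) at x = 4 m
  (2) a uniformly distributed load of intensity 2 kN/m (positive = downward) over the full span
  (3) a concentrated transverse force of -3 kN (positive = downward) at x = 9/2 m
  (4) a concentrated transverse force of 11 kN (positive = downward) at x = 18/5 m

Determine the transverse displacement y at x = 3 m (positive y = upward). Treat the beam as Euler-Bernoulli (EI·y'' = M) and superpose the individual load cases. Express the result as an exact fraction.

Load 1 — applied couple M₀=19 kN·m at a=4 m (b=L-a=2):
  y_1 = (M₀x³/(6L)+C₁x)/EI  [x≤a] with C₁=M₀(3b²-L²)/(6L)=-38/3 = (19·3³/(6·6)+(-38/3)·3)/200000 = -19/160000 m
Load 2 — uniform load w=2 kN/m over full span:
  y_2 = -wx(L³-2Lx²+x³)/(24EI) = -2·3·(6³-2·6·3²+3³)/(24·200000) = -27/160000 m
Load 3 — point force P=-3 kN at a=9/2 m (b=L-a=3/2):
  y_3 = -Pbx(L²-b²-x²)/(6LEI)  [x≤a] = -(-3)·(3/2)·3·(6²-(3/2)²-3²)/(6·6·200000) = 297/6400000 m
Load 4 — point force P=11 kN at a=18/5 m (b=L-a=12/5):
  y_4 = -Pbx(L²-b²-x²)/(6LEI)  [x≤a] = -11·(12/5)·3·(6²-(12/5)²-3²)/(6·6·200000) = -5841/25000000 m
Superposition: y = Σ y_i = -379787/800000000 m ≈ -0.000475 m

y(3) = -379787/800000000 m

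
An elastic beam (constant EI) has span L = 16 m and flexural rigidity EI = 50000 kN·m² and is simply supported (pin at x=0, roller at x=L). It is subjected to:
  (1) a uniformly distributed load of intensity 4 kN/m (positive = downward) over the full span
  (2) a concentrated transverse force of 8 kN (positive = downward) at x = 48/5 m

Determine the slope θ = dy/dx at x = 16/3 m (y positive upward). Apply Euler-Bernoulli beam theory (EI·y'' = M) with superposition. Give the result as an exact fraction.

Load 1 — uniform load w=4 kN/m over full span:
  θ_1 = -w(L³-6Lx²+4x³)/(24EI) = -4·(16³-6·16·(16/3)²+4·(16/3)³)/(24·50000) = -1664/253125 rad
Load 2 — point force P=8 kN at a=48/5 m (b=L-a=32/5):
  θ_2 = -Pb(L²-b²-3x²)/(6LEI)  [x≤a] = -8·(32/5)·(16²-(32/5)²-3·(16/3)²)/(6·16·50000) = -4864/3515625 rad
Superposition: θ = Σ θ_i = -251776/31640625 rad ≈ -0.007957 rad

θ(16/3) = -251776/31640625 rad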